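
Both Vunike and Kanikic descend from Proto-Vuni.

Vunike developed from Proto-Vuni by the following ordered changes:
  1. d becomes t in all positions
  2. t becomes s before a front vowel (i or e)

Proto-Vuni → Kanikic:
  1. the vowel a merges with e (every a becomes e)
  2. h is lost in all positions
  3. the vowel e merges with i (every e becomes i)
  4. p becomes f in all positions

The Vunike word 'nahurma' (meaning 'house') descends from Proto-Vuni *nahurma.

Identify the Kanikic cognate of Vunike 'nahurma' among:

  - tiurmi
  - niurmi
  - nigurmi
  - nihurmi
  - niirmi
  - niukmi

Kanikic: start from *nahurma.
  rule 1 (vowel merger): nahurma → nehurme
  rule 2 (h-loss): nehurme → neurme
  rule 3 (vowel merger): neurme → niurmi
  rule 4: no change — niurmi
  ⇒ Kanikic niurmi
Only 'niurmi' matches the regular Kanikic development of *nahurma.

niurmi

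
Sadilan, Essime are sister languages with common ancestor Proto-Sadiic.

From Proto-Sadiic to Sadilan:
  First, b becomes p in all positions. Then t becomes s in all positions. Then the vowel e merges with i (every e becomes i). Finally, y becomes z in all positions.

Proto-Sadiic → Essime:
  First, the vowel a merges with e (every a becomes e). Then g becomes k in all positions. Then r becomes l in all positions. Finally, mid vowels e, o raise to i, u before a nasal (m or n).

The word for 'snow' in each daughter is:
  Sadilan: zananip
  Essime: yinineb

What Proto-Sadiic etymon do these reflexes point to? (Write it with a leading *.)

*yananeb

Position 4: Sadilan has a, Essime has i. Sadilan preserves a here (none of its changes turn any other segment into a), so the proto-segment is *a.
Position 6: Sadilan has i, Essime has e. Taking the neighbouring segments as reconstructed: Sadilan i could go back to *e or *i; Essime e could go back to *a or *e — the one source consistent with every daughter is *e.
Verify the candidate proto-form against each daughter:
Sadilan: *yananeb > yananep > yananip > zananip  (by unconditioned shift, vowel merger, unconditioned shift)
Essime: *yananeb
  yananeb → yeneneb   [vowel merger]
  yeneneb (rule 2 does not apply)
  yeneneb (rule 3 does not apply)
  yeneneb → yinineb   [pre-nasal raising]
  giving Essime yinineb.
No other proto-form is consistent with every reflex, so the reconstruction is *yananeb.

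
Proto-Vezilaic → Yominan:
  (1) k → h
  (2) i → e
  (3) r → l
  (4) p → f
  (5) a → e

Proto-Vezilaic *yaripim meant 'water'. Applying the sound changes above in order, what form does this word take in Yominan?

Yominan: *yaripim > yarepem > yalepem > yalefem > yelefem  (by vowel merger, unconditioned shift, unconditioned shift, vowel merger)

yelefem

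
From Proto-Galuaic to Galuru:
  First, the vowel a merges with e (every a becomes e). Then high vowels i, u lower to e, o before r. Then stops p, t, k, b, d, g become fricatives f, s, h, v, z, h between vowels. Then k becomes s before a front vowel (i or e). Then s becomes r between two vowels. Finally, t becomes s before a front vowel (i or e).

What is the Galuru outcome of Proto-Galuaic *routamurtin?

Galuru: *routamurtin
  routamurtin → routemurtin   [vowel merger]
  routemurtin → routemortin   [pre-rhotic lowering]
  routemortin → rousemortin   [intervocalic lenition]
  rousemortin (rule 4 does not apply)
  rousemortin → rouremortin   [rhotacism]
  rouremortin → rouremorsin   [palatalisation]
  giving Galuru rouremorsin.

rouremorsin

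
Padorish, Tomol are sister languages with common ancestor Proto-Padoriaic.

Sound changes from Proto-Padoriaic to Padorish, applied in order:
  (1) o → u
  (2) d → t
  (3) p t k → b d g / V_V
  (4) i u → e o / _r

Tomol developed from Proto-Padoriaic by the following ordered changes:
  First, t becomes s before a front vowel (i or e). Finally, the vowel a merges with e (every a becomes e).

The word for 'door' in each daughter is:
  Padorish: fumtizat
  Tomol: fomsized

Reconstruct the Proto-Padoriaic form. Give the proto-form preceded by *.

*fomtizad

Position 8: Padorish has t, Tomol has d. Tomol preserves d here (none of its changes turn any other segment into d), so the proto-segment is *d.
Position 7: Padorish has a, Tomol has e. Padorish preserves a here (none of its changes turn any other segment into a), so the proto-segment is *a.
Continuing position by position gives *fomtizad; check it forward:
Padorish: *fomtizad
  fomtizad → fumtizad   [vowel merger]
  fumtizad → fumtizat   [unconditioned shift]
  fumtizat (rule 3 does not apply)
  fumtizat (rule 4 does not apply)
  giving Padorish fumtizat.
Tomol: *fomtizad
  fomtizad → fomsizad   [palatalisation]
  fomsizad → fomsized   [vowel merger]
  giving Tomol fomsized.
Only *fomtizad yields all of Padorish fumtizat, Tomol fomsized.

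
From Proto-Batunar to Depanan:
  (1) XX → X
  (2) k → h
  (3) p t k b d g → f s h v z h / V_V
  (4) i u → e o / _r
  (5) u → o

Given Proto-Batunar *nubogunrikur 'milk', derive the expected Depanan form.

novohonrihor

Depanan: *nubogunrikur
  nubogunrikur (rule 1 does not apply)
  nubogunrikur → nubogunrihur   [unconditioned shift]
  nubogunrihur → nuvohunrihur   [intervocalic lenition]
  nuvohunrihur → nuvohunrihor   [pre-rhotic lowering]
  nuvohunrihor → novohonrihor   [vowel merger]
  giving Depanan novohonrihor.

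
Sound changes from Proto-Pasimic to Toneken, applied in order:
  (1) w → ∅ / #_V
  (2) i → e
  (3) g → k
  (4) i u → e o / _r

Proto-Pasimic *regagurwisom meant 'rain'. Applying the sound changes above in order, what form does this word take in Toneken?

rekakorwesom

Toneken: *regagurwisom
  regagurwisom (rule 1 does not apply)
  regagurwisom → regagurwesom   [vowel merger]
  regagurwesom → rekakurwesom   [unconditioned shift]
  rekakurwesom → rekakorwesom   [pre-rhotic lowering]
  giving Toneken rekakorwesom.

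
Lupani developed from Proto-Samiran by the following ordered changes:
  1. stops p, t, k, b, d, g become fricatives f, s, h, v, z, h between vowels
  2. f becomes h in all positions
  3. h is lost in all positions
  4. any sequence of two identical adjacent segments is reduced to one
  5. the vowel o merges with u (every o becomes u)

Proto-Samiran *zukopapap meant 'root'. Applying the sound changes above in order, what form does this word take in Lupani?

Lupani: start from *zukopapap.
  rule 1 (intervocalic lenition): zukopapap → zuhofafap
  rule 2 (unconditioned shift): zuhofafap → zuhohahap
  rule 3 (h-loss): zuhohahap → zuoaap
  rule 4 (degemination): zuoaap → zuoap
  rule 5 (vowel merger): zuoap → zuuap
  ⇒ Lupani zuuap

zuuap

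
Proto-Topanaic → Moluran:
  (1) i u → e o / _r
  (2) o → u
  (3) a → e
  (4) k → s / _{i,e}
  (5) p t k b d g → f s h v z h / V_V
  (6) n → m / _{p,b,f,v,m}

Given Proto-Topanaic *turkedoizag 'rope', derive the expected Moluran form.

tursezuizeg

Moluran: start from *turkedoizag.
  rule 1 (pre-rhotic lowering): turkedoizag → torkedoizag
  rule 2 (vowel merger): torkedoizag → turkeduizag
  rule 3 (vowel merger): turkeduizag → turkeduizeg
  rule 4 (palatalisation): turkeduizeg → turseduizeg
  rule 5 (intervocalic lenition): turseduizeg → tursezuizeg
  rule 6: no change — tursezuizeg
  ⇒ Moluran tursezuizeg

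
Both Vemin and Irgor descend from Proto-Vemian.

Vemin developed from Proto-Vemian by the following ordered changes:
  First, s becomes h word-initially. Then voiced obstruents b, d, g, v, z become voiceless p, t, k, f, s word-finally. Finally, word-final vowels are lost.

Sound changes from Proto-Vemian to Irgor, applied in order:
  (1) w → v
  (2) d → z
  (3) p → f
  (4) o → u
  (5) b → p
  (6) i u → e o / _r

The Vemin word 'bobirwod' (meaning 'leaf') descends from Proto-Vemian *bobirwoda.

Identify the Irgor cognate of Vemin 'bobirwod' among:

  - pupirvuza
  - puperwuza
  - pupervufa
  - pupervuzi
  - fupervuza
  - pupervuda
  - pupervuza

pupervuza

Irgor: *bobirwoda > bobirvoda > bobirvoza > bubirvuza > pupirvuza > pupervuza  (by unconditioned shift, unconditioned shift, vowel merger, unconditioned shift, pre-rhotic lowering)
Only 'pupervuza' matches the regular Irgor development of *bobirwoda.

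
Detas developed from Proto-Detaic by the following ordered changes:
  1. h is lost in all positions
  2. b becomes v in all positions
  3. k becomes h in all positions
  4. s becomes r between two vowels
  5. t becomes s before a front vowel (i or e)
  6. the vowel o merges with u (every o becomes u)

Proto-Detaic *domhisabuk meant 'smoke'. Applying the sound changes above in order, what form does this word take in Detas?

Detas: *domhisabuk
  domhisabuk → domisabuk   [h-loss]
  domisabuk → domisavuk   [unconditioned shift]
  domisavuk → domisavuh   [unconditioned shift]
  domisavuh → domiravuh   [rhotacism]
  domiravuh (rule 5 does not apply)
  domiravuh → dumiravuh   [vowel merger]
  giving Detas dumiravuh.

dumiravuh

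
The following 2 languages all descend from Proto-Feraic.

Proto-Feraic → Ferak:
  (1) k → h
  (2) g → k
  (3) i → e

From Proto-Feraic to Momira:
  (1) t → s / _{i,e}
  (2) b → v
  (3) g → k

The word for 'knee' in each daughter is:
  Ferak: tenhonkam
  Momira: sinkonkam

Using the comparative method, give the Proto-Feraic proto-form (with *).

*tinkongam

Position 1: Ferak has t, Momira has s. Ferak preserves t here (none of its changes turn any other segment into t), so the proto-segment is *t.
Position 4: Ferak has h, Momira has k. Taking the neighbouring segments as reconstructed: Ferak h could go back to *k or *h; Momira k could go back to *k or *g — the one source consistent with every daughter is *k.
This points to *tinkongam. Verify forward in each daughter:
Ferak: *tinkongam > tinhongam > tinhonkam > tenhonkam  (by unconditioned shift, unconditioned shift, vowel merger)
Momira: *tinkongam
  tinkongam → sinkongam   [palatalisation]
  sinkongam (rule 2 does not apply)
  sinkongam → sinkonkam   [unconditioned shift]
  giving Momira sinkonkam.
No other proto-form is consistent with every reflex, so the reconstruction is *tinkongam.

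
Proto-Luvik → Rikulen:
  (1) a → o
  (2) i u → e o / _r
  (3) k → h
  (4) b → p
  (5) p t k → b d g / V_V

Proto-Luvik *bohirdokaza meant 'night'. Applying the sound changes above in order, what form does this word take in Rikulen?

poherdohozo

Rikulen: *bohirdokaza
  bohirdokaza → bohirdokozo   [vowel merger]
  bohirdokozo → boherdokozo   [pre-rhotic lowering]
  boherdokozo → boherdohozo   [unconditioned shift]
  boherdohozo → poherdohozo   [unconditioned shift]
  poherdohozo (rule 5 does not apply)
  giving Rikulen poherdohozo.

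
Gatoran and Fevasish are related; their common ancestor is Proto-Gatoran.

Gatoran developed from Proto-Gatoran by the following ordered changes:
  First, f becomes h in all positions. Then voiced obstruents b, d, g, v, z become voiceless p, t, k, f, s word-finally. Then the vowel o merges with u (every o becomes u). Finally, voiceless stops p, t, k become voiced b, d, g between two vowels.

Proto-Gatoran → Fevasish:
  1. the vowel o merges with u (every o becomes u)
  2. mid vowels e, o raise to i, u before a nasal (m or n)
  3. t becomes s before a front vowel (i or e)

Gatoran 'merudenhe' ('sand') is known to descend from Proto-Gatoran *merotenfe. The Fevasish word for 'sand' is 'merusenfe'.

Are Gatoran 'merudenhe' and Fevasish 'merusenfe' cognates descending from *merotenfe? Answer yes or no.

no

Derive the expected Fevasish reflex of *merotenfe:
Fevasish: *merotenfe > merutenfe > merutinfe > merusinfe  (by vowel merger, pre-nasal raising, palatalisation)
The regular Fevasish reflex would be 'merusinfe', but the attested form is 'merusenfe'. The correspondence is irregular, so they are not cognates (the Fevasish form has a different source).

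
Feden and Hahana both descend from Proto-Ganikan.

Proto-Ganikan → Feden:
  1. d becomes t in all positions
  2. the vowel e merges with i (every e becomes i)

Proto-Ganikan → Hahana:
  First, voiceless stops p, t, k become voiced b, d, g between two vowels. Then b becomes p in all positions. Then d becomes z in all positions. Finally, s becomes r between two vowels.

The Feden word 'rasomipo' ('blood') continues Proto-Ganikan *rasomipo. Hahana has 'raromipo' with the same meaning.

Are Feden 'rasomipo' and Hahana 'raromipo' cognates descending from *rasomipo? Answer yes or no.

yes

Derive the expected Hahana reflex of *rasomipo:
Hahana: start from *rasomipo.
  rule 1 (intervocalic voicing): rasomipo → rasomibo
  rule 2 (unconditioned shift): rasomibo → rasomipo
  rule 3: no change — rasomipo
  rule 4 (rhotacism): rasomipo → raromipo
  ⇒ Hahana raromipo
Hahana 'raromipo' matches the regular reflex exactly, so the pair is cognate.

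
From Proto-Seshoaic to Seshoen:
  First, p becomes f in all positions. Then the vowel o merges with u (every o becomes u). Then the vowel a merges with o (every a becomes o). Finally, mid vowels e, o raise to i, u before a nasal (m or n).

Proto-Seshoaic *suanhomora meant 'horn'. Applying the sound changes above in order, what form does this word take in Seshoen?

Seshoen: start from *suanhomora.
  rule 1: no change — suanhomora
  rule 2 (vowel merger): suanhomora → suanhumura
  rule 3 (vowel merger): suanhumura → suonhumuro
  rule 4 (pre-nasal raising): suonhumuro → suunhumuro
  ⇒ Seshoen suunhumuro

suunhumuro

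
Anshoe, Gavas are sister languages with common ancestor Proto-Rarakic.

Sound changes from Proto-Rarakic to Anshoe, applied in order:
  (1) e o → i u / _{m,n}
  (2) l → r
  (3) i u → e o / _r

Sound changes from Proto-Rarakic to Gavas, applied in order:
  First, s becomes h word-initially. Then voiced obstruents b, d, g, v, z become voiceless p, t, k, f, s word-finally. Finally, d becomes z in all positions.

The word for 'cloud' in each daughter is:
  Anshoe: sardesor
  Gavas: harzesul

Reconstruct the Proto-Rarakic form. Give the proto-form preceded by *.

*sardesul

Position 4: Anshoe has d, Gavas has z. Anshoe preserves d here (none of its changes turn any other segment into d), so the proto-segment is *d.
Position 8: Anshoe has r, Gavas has l. Gavas preserves l here (none of its changes turn any other segment into l), so the proto-segment is *l.
Continuing position by position gives *sardesul; check it forward:
Anshoe: start from *sardesul.
  rule 1: no change — sardesul
  rule 2 (unconditioned shift): sardesul → sardesur
  rule 3 (pre-rhotic lowering): sardesur → sardesor
  ⇒ Anshoe sardesor
Gavas: *sardesul
  sardesul → hardesul   [debuccalisation]
  hardesul (rule 2 does not apply)
  hardesul → harzesul   [unconditioned shift]
  giving Gavas harzesul.
*sardesul is the unique common source.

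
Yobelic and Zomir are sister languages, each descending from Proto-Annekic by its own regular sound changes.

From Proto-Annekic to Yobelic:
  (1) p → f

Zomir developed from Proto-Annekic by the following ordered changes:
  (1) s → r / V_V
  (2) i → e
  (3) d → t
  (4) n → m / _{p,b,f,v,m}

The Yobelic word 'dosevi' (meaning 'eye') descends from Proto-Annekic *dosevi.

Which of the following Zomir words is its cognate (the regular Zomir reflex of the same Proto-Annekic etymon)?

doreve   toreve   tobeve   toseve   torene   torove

Zomir: start from *dosevi.
  rule 1 (rhotacism): dosevi → dorevi
  rule 2 (vowel merger): dorevi → doreve
  rule 3 (unconditioned shift): doreve → toreve
  rule 4: no change — toreve
  ⇒ Zomir toreve
Only 'toreve' matches the regular Zomir development of *dosevi.

toreve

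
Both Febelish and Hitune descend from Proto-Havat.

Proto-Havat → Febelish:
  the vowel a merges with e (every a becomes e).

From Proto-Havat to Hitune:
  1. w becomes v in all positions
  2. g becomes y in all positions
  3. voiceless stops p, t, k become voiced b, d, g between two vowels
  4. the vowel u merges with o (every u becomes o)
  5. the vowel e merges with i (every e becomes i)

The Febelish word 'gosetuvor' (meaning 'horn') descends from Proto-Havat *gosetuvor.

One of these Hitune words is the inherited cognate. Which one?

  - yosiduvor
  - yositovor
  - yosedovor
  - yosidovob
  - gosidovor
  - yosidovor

Hitune: *gosetuvor > yosetuvor > yoseduvor > yosedovor > yosidovor  (by unconditioned shift, intervocalic voicing, vowel merger, vowel merger)
Only 'yosidovor' matches the regular Hitune development of *gosetuvor.

yosidovor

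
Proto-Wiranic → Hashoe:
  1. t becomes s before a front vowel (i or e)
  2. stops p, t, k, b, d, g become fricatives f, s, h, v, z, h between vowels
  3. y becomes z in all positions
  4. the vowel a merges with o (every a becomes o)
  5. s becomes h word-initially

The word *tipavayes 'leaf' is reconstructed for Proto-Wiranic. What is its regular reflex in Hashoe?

Hashoe: start from *tipavayes.
  rule 1 (palatalisation): tipavayes → sipavayes
  rule 2 (intervocalic lenition): sipavayes → sifavayes
  rule 3 (unconditioned shift): sifavayes → sifavazes
  rule 4 (vowel merger): sifavazes → sifovozes
  rule 5 (debuccalisation): sifovozes → hifovozes
  ⇒ Hashoe hifovozes

hifovozes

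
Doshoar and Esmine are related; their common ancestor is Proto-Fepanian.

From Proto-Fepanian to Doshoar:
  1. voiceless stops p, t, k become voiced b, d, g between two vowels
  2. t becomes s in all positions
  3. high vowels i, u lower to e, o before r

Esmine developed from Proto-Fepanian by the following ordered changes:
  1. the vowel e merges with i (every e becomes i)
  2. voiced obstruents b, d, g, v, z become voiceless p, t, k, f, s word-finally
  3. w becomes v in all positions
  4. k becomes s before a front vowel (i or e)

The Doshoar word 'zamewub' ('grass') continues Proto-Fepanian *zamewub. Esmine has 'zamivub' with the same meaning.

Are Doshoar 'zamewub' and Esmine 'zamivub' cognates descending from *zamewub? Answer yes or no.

no

Derive the expected Esmine reflex of *zamewub:
Esmine: *zamewub > zamiwub > zamiwup > zamivup  (by vowel merger, final devoicing, unconditioned shift)
The regular Esmine reflex would be 'zamivup', but the attested form is 'zamivub'. The correspondence is irregular, so they are not cognates (the Esmine form has a different source).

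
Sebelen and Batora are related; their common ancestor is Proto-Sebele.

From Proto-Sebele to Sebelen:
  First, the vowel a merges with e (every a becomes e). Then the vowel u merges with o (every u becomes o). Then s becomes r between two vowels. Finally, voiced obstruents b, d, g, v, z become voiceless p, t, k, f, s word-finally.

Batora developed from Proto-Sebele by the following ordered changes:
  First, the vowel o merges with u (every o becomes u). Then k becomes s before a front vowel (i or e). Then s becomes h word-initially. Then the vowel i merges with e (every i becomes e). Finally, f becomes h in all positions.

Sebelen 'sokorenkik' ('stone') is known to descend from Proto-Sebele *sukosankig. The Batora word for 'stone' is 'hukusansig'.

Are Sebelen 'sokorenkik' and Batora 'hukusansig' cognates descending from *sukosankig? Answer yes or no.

Derive the expected Batora reflex of *sukosankig:
Batora: *sukosankig
  sukosankig → sukusankig   [vowel merger]
  sukusankig → sukusansig   [palatalisation]
  sukusansig → hukusansig   [debuccalisation]
  hukusansig → hukusanseg   [vowel merger]
  hukusanseg (rule 5 does not apply)
  giving Batora hukusanseg.
The regular Batora reflex would be 'hukusanseg', but the attested form is 'hukusansig'. The correspondence is irregular, so they are not cognates (the Batora form has a different source).

no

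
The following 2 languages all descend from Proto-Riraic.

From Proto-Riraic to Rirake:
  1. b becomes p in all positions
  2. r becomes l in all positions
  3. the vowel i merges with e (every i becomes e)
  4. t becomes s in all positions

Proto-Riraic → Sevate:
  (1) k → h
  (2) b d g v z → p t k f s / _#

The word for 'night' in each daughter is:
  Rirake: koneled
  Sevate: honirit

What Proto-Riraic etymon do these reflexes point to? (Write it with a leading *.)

Position 5: Rirake has l, Sevate has r. Sevate preserves r here (none of its changes turn any other segment into r), so the proto-segment is *r.
Position 4: Rirake has e, Sevate has i. Sevate preserves i here (none of its changes turn any other segment into i), so the proto-segment is *i.
Continuing position by position gives *konirid; check it forward:
Rirake: *konirid
  konirid (rule 1 does not apply)
  konirid → konilid   [unconditioned shift]
  konilid → koneled   [vowel merger]
  koneled (rule 4 does not apply)
  giving Rirake koneled.
Sevate: *konirid
  konirid → honirid   [unconditioned shift]
  honirid → honirit   [final devoicing]
  giving Sevate honirit.
Only *konirid yields all of Rirake koneled, Sevate honirit.

*konirid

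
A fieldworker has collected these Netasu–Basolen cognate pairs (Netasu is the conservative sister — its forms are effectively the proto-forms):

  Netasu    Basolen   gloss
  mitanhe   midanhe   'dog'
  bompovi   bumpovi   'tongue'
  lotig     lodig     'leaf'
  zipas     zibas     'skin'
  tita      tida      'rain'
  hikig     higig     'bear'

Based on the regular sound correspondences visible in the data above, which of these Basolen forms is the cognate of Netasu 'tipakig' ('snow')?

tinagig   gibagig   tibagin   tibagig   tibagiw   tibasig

zipas ~ zibas — Netasu p corresponds to Basolen b between vowels (before a back vowel).
hikig ~ higig — Netasu k corresponds to Basolen g between vowels (before a front vowel).
Applying these to Netasu 'tipakig':
  tipakig → tibakig   (p→b between vowels (before a back vowel))
  tibakig → tibagig   (k→g between vowels (before a front vowel))
So the Basolen cognate is 'tibagig'.

tibagig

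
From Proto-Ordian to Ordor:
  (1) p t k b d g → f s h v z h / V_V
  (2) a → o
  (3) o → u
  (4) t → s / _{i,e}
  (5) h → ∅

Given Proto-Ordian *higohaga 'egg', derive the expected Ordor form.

Ordor: *higohaga
  higohaga → hihohaha   [intervocalic lenition]
  hihohaha → hihohoho   [vowel merger]
  hihohoho → hihuhuhu   [vowel merger]
  hihuhuhu (rule 4 does not apply)
  hihuhuhu → iuuu   [h-loss]
  giving Ordor iuuu.

iuuu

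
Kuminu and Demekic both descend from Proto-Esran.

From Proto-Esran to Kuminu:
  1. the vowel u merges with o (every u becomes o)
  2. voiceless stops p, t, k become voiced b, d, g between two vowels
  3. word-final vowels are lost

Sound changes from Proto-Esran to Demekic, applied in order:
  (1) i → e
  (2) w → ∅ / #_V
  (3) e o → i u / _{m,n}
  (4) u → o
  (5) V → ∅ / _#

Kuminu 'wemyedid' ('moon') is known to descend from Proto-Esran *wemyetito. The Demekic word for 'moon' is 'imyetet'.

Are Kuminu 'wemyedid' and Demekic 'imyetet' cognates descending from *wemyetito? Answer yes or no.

yes

Derive the expected Demekic reflex of *wemyetito:
Demekic: *wemyetito > wemyeteto > emyeteto > imyeteto > imyetet  (by vowel merger, glide loss, pre-nasal raising, apocope)
Demekic 'imyetet' matches the regular reflex exactly, so the pair is cognate.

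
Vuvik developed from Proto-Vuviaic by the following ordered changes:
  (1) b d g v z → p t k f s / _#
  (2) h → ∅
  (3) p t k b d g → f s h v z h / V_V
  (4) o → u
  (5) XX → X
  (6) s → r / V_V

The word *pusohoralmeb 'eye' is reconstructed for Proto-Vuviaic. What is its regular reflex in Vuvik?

Vuvik: *pusohoralmeb
  pusohoralmeb → pusohoralmep   [final devoicing]
  pusohoralmep → pusooralmep   [h-loss]
  pusooralmep (rule 3 does not apply)
  pusooralmep → pusuuralmep   [vowel merger]
  pusuuralmep → pusuralmep   [degemination]
  pusuralmep → pururalmep   [rhotacism]
  giving Vuvik pururalmep.

pururalmep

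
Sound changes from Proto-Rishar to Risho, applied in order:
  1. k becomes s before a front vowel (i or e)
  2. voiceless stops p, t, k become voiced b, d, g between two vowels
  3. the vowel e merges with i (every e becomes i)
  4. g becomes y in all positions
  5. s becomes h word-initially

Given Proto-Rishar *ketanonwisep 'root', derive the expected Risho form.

Risho: *ketanonwisep
  ketanonwisep → setanonwisep   [palatalisation]
  setanonwisep → sedanonwisep   [intervocalic voicing]
  sedanonwisep → sidanonwisip   [vowel merger]
  sidanonwisip (rule 4 does not apply)
  sidanonwisip → hidanonwisip   [debuccalisation]
  giving Risho hidanonwisip.

hidanonwisip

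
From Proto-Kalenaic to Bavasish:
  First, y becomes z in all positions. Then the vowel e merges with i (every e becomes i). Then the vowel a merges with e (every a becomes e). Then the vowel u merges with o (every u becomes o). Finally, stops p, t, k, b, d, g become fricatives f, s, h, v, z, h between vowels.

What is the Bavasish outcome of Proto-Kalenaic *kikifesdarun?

Bavasish: *kikifesdarun > kikifisdarun > kikifisderun > kikifisderon > kihifisderon  (by vowel merger, vowel merger, vowel merger, intervocalic lenition)

kihifisderon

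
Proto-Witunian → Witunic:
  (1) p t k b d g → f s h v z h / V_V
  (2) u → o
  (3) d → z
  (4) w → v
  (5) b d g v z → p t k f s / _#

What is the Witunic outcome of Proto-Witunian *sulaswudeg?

solasvozek

Witunic: start from *sulaswudeg.
  rule 1 (intervocalic lenition): sulaswudeg → sulaswuzeg
  rule 2 (vowel merger): sulaswuzeg → solaswozeg
  rule 3: no change — solaswozeg
  rule 4 (unconditioned shift): solaswozeg → solasvozeg
  rule 5 (final devoicing): solasvozeg → solasvozek
  ⇒ Witunic solasvozek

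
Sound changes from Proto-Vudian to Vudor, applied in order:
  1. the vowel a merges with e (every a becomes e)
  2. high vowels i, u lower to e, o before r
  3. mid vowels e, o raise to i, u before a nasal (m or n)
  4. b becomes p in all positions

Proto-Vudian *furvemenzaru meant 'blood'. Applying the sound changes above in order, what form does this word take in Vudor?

Vudor: start from *furvemenzaru.
  rule 1 (vowel merger): furvemenzaru → furvemenzeru
  rule 2 (pre-rhotic lowering): furvemenzeru → forvemenzeru
  rule 3 (pre-nasal raising): forvemenzeru → forviminzeru
  rule 4: no change — forviminzeru
  ⇒ Vudor forviminzeru

forviminzeru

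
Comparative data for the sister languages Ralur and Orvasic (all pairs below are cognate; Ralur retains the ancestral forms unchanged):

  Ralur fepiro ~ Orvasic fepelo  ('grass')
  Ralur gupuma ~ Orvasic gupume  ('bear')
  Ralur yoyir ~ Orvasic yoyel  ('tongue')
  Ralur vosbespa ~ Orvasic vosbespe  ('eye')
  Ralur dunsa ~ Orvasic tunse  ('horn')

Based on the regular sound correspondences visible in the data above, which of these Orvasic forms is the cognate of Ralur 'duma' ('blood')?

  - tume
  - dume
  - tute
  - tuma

dunsa ~ tunse — Ralur d corresponds to Orvasic t word-initially before a back vowel.
gupuma ~ gupume, vosbespa ~ vosbespe — Ralur a corresponds to Orvasic e word-finally.
Applying these to Ralur 'duma':
  duma → tuma   (d→t word-initially before a back vowel)
  tuma → tume   (a→e word-finally)
So the Orvasic cognate is 'tume'.

tume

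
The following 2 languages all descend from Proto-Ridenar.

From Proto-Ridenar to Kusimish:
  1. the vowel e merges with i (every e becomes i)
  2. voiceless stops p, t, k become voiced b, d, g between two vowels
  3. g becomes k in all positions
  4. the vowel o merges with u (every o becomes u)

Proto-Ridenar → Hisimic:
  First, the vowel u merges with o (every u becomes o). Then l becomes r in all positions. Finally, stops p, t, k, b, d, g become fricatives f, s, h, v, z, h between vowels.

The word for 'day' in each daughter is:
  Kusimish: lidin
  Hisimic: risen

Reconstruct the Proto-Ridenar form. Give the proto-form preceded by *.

*liten

Position 1: Kusimish has l, Hisimic has r. Kusimish preserves l here (none of its changes turn any other segment into l), so the proto-segment is *l.
Position 4: Kusimish has i, Hisimic has e. Hisimic preserves e here (none of its changes turn any other segment into e), so the proto-segment is *e.
This points to *liten. Verify forward in each daughter:
Kusimish: *liten > litin > lidin  (by vowel merger, intervocalic voicing)
Hisimic: *liten > riten > risen  (by unconditioned shift, intervocalic lenition)
No other proto-form is consistent with every reflex, so the reconstruction is *liten.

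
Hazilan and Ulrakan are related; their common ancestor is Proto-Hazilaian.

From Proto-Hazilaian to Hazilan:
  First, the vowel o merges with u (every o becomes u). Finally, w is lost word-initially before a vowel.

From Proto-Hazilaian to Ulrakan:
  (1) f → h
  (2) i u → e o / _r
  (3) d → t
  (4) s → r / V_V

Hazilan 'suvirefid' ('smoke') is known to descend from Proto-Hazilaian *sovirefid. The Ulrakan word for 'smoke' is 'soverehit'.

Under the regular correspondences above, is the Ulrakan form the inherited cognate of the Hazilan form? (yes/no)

yes

Derive the expected Ulrakan reflex of *sovirefid:
Ulrakan: *sovirefid
  sovirefid → sovirehid   [unconditioned shift]
  sovirehid → soverehid   [pre-rhotic lowering]
  soverehid → soverehit   [unconditioned shift]
  soverehit (rule 4 does not apply)
  giving Ulrakan soverehit.
Ulrakan 'soverehit' matches the regular reflex exactly, so the pair is cognate.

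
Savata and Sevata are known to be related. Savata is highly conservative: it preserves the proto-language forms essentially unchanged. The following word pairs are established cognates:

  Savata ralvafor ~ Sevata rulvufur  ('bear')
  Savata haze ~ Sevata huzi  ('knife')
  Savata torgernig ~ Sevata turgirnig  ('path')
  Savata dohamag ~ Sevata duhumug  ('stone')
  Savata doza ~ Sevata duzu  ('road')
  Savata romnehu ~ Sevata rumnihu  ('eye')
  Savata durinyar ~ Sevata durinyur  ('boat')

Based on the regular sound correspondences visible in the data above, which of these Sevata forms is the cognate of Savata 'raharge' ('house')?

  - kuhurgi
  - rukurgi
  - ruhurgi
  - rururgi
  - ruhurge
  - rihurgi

ruhurgi

ralvafor ~ rulvufur, haze ~ huzi — Savata a corresponds to Sevata u after a consonant, before a consonant other than r, m, n, p, b, f, v.
durinyar ~ durinyur — Savata a corresponds to Sevata u after a consonant, before r.
haze ~ huzi — Savata e corresponds to Sevata i word-finally.
Applying these to Savata 'raharge':
  raharge → ruharge   (a→u after a consonant, before a consonant other than r, m, n, p, b, f, v)
  ruharge → ruhurge   (a→u after a consonant, before r)
  ruhurge → ruhurgi   (e→i word-finally)
So the Sevata cognate is 'ruhurgi'.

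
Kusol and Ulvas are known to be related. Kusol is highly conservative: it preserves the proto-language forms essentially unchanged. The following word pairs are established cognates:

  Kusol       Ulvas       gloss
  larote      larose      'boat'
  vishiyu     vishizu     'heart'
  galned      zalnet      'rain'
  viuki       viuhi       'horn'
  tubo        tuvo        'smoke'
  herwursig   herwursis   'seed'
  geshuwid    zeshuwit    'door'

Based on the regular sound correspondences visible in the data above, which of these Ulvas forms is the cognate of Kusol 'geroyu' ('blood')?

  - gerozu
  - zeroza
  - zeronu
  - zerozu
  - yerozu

zerozu

geshuwid ~ zeshuwit — Kusol g corresponds to Ulvas z word-initially before a front vowel.
vishiyu ~ vishizu — Kusol y corresponds to Ulvas z between vowels (before a back vowel).
Applying these to Kusol 'geroyu':
  geroyu → zeroyu   (g→z word-initially before a front vowel)
  zeroyu → zerozu   (y→z between vowels (before a back vowel))
So the Ulvas cognate is 'zerozu'.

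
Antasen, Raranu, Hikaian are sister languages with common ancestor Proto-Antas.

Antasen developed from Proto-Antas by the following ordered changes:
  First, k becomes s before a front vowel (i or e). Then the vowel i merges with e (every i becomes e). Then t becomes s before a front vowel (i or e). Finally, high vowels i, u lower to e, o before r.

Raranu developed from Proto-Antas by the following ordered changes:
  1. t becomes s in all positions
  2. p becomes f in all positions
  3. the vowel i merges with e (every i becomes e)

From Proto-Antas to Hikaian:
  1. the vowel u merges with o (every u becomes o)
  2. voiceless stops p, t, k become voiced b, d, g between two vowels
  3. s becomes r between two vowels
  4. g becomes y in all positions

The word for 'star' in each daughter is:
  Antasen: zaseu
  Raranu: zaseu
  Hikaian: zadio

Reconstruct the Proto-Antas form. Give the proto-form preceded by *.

*zatiu

Position 5: Antasen has u, Raranu has u, Hikaian has o. Antasen preserves u here (none of its changes turn any other segment into u), so the proto-segment is *u.
Position 4: Antasen has e, Raranu has e, Hikaian has i. Hikaian preserves i here (none of its changes turn any other segment into i), so the proto-segment is *i.
Verify the candidate proto-form against each daughter:
Antasen: *zatiu
  zatiu (rule 1 does not apply)
  zatiu → zateu   [vowel merger]
  zateu → zaseu   [palatalisation]
  zaseu (rule 4 does not apply)
  giving Antasen zaseu.
Raranu: *zatiu > zasiu > zaseu  (by unconditioned shift, vowel merger)
Hikaian: start from *zatiu.
  rule 1 (vowel merger): zatiu → zatio
  rule 2 (intervocalic voicing): zatio → zadio
  rule 3: no change — zadio
  rule 4: no change — zadio
  ⇒ Hikaian zadio
Only *zatiu yields all of Antasen zaseu, Raranu zaseu, Hikaian zadio.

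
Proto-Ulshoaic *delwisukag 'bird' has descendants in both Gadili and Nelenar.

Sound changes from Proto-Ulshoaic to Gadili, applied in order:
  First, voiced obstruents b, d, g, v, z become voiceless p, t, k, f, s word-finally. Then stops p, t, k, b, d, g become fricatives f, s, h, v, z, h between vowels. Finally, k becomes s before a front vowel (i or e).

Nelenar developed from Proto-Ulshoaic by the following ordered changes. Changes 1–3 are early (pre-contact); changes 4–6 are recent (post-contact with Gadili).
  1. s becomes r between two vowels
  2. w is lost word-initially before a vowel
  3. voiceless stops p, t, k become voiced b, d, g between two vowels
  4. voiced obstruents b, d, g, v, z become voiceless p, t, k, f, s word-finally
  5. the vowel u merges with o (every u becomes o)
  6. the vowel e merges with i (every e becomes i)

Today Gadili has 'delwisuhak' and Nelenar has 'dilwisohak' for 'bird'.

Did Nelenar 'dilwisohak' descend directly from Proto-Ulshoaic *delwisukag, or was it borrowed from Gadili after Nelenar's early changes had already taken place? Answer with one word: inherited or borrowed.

borrowed

If inherited, *delwisukag would pass through all of Nelenar's changes:
Nelenar: *delwisukag > delwirukag > delwirugag > delwirugak > delwirogak > dilwirogak  (by rhotacism, intervocalic voicing, final devoicing, vowel merger, vowel merger)
If borrowed from Gadili 'delwisuhak' after the early changes, it would undergo only the recent ones:
  rule 4 (final devoicing): no change (delwisuhak)
  rule 5 (vowel merger): delwisuhak → delwisohak
  rule 6 (vowel merger): delwisohak → dilwisohak
  ⇒ as a loan: dilwisohak
Nelenar 'dilwisohak' matches the loan outcome 'dilwisohak', not the inherited 'dilwirogak' — it skipped the early Nelenar changes, so it was borrowed from Gadili.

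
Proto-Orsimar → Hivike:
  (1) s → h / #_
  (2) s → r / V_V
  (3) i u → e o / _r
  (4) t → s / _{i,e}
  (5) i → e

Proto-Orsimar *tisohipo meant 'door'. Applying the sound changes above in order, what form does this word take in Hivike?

Hivike: *tisohipo
  tisohipo (rule 1 does not apply)
  tisohipo → tirohipo   [rhotacism]
  tirohipo → terohipo   [pre-rhotic lowering]
  terohipo → serohipo   [palatalisation]
  serohipo → serohepo   [vowel merger]
  giving Hivike serohepo.

serohepo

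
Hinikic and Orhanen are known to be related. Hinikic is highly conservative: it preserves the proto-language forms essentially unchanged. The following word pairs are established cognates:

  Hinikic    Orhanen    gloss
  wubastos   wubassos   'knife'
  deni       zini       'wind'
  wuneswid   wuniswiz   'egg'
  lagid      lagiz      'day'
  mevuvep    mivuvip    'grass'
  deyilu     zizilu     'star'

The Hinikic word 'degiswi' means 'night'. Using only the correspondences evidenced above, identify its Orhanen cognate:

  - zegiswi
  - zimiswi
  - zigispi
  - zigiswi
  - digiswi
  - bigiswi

deni ~ zini, deyilu ~ zizilu — Hinikic d corresponds to Orhanen z word-initially before a front vowel.
wuneswid ~ wuniswiz, deyilu ~ zizilu — Hinikic e corresponds to Orhanen i after a consonant, before a consonant other than r, m, n, p, b, f, v.
Applying these to Hinikic 'degiswi':
  degiswi → zegiswi   (d→z word-initially before a front vowel)
  zegiswi → zigiswi   (e→i after a consonant, before a consonant other than r, m, n, p, b, f, v)
So the Orhanen cognate is 'zigiswi'.

zigiswi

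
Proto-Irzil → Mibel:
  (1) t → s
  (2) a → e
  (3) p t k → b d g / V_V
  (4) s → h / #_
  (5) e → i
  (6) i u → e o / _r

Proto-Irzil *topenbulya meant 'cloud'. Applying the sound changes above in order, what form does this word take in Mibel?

hobinbulyi

Mibel: start from *topenbulya.
  rule 1 (unconditioned shift): topenbulya → sopenbulya
  rule 2 (vowel merger): sopenbulya → sopenbulye
  rule 3 (intervocalic voicing): sopenbulye → sobenbulye
  rule 4 (debuccalisation): sobenbulye → hobenbulye
  rule 5 (vowel merger): hobenbulye → hobinbulyi
  rule 6: no change — hobinbulyi
  ⇒ Mibel hobinbulyi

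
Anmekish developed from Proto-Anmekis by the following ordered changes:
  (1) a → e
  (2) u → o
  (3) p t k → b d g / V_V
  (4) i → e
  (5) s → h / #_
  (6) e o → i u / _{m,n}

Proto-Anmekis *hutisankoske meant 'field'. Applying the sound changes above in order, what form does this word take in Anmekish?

Anmekish: *hutisankoske
  hutisankoske → hutisenkoske   [vowel merger]
  hutisenkoske → hotisenkoske   [vowel merger]
  hotisenkoske → hodisenkoske   [intervocalic voicing]
  hodisenkoske → hodesenkoske   [vowel merger]
  hodesenkoske (rule 5 does not apply)
  hodesenkoske → hodesinkoske   [pre-nasal raising]
  giving Anmekish hodesinkoske.

hodesinkoske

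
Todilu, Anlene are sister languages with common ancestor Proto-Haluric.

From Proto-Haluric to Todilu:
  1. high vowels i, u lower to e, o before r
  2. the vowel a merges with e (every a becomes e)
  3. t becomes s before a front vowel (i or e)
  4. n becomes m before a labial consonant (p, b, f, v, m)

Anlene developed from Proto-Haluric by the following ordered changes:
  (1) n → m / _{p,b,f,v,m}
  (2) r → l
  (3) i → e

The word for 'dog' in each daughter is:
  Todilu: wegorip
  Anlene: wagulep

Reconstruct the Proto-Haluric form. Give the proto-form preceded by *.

*wagurip

Position 2: Todilu has e, Anlene has a. Anlene preserves a here (none of its changes turn any other segment into a), so the proto-segment is *a.
Position 4: Todilu has o, Anlene has u. Anlene preserves u here (none of its changes turn any other segment into u), so the proto-segment is *u.
Position 5: Todilu has r, Anlene has l. Todilu preserves r here (none of its changes turn any other segment into r), so the proto-segment is *r.
Verify the candidate proto-form against each daughter:
Todilu: start from *wagurip.
  rule 1 (pre-rhotic lowering): wagurip → wagorip
  rule 2 (vowel merger): wagorip → wegorip
  rule 3: no change — wegorip
  rule 4: no change — wegorip
  ⇒ Todilu wegorip
Anlene: *wagurip > wagulip > wagulep  (by unconditioned shift, vowel merger)
*wagurip is the unique common source.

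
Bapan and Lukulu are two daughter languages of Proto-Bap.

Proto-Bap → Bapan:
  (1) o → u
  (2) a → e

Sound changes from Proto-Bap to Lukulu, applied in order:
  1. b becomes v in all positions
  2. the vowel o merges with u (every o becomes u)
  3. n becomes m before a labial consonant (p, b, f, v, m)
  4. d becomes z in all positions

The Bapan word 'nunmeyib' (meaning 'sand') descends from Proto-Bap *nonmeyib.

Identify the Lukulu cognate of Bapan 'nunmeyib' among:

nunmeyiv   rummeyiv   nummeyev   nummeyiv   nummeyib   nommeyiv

Lukulu: start from *nonmeyib.
  rule 1 (unconditioned shift): nonmeyib → nonmeyiv
  rule 2 (vowel merger): nonmeyiv → nunmeyiv
  rule 3 (nasal place assimilation): nunmeyiv → nummeyiv
  rule 4: no change — nummeyiv
  ⇒ Lukulu nummeyiv
The other candidates each miss or misapply at least one Lukulu change.

nummeyiv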